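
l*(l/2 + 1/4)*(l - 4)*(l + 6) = l^4/2 + 5*l^3/4 - 23*l^2/2 - 6*l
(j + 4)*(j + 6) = j^2 + 10*j + 24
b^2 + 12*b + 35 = (b + 5)*(b + 7)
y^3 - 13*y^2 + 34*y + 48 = (y - 8)*(y - 6)*(y + 1)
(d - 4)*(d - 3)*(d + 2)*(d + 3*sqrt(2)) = d^4 - 5*d^3 + 3*sqrt(2)*d^3 - 15*sqrt(2)*d^2 - 2*d^2 - 6*sqrt(2)*d + 24*d + 72*sqrt(2)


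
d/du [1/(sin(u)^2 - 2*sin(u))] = 2*(1 - sin(u))*cos(u)/((sin(u) - 2)^2*sin(u)^2)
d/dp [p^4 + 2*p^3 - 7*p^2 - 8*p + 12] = 4*p^3 + 6*p^2 - 14*p - 8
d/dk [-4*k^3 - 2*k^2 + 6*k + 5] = -12*k^2 - 4*k + 6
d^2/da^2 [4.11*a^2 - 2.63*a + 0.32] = 8.22000000000000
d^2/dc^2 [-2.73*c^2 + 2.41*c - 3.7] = -5.46000000000000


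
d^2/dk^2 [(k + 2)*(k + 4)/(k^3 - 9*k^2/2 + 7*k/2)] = 4*(4*k^6 + 72*k^5 - 174*k^4 - 687*k^3 + 2280*k^2 - 1512*k + 392)/(k^3*(8*k^6 - 108*k^5 + 570*k^4 - 1485*k^3 + 1995*k^2 - 1323*k + 343))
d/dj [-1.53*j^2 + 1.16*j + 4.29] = 1.16 - 3.06*j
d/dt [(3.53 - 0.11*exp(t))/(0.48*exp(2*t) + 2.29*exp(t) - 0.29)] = (0.0528*exp(2*t) - 3.3888*exp(t) - 8.0518)*exp(t)/(0.2304*exp(4*t) + 2.1984*exp(3*t) + 4.9657*exp(2*t) - 1.3282*exp(t) + 0.0841)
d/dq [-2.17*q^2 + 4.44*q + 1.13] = 4.44 - 4.34*q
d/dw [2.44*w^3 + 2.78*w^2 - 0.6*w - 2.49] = 7.32*w^2 + 5.56*w - 0.6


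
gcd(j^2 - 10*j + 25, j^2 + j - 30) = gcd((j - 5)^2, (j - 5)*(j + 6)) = j - 5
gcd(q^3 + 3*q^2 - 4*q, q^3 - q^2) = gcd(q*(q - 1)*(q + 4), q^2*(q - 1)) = q^2 - q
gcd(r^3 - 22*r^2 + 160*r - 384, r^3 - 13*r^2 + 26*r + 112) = r - 8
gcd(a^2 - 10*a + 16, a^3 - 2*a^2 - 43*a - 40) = a - 8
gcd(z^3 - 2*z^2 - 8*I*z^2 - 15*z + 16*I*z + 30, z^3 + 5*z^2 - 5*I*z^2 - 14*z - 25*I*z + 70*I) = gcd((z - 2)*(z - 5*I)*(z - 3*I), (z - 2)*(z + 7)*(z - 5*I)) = z^2 + z*(-2 - 5*I) + 10*I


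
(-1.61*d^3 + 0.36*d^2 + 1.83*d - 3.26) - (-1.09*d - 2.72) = -1.61*d^3 + 0.36*d^2 + 2.92*d - 0.54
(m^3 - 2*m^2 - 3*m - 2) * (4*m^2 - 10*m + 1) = 4*m^5 - 18*m^4 + 9*m^3 + 20*m^2 + 17*m - 2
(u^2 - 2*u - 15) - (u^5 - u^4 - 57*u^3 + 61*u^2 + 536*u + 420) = -u^5 + u^4 + 57*u^3 - 60*u^2 - 538*u - 435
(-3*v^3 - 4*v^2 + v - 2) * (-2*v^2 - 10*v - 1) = 6*v^5 + 38*v^4 + 41*v^3 - 2*v^2 + 19*v + 2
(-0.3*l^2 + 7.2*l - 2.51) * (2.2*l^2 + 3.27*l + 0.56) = -0.66*l^4 + 14.859*l^3 + 17.854*l^2 - 4.1757*l - 1.4056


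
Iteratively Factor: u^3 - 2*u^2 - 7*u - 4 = (u + 1)*(u^2 - 3*u - 4) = (u - 4)*(u + 1)*(u + 1)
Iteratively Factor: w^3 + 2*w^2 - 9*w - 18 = (w + 2)*(w^2 - 9) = (w + 2)*(w + 3)*(w - 3)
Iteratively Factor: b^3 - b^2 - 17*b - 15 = (b + 1)*(b^2 - 2*b - 15) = (b - 5)*(b + 1)*(b + 3)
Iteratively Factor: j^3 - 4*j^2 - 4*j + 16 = (j - 2)*(j^2 - 2*j - 8) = (j - 2)*(j + 2)*(j - 4)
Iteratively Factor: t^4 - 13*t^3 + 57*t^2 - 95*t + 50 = (t - 1)*(t^3 - 12*t^2 + 45*t - 50) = (t - 2)*(t - 1)*(t^2 - 10*t + 25) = (t - 5)*(t - 2)*(t - 1)*(t - 5)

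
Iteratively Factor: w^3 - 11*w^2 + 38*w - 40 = (w - 2)*(w^2 - 9*w + 20) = (w - 5)*(w - 2)*(w - 4)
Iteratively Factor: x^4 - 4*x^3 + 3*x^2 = (x)*(x^3 - 4*x^2 + 3*x) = x^2*(x^2 - 4*x + 3) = x^2*(x - 1)*(x - 3)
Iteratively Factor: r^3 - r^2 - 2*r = (r - 2)*(r^2 + r) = (r - 2)*(r + 1)*(r)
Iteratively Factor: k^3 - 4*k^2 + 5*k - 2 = (k - 1)*(k^2 - 3*k + 2) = (k - 2)*(k - 1)*(k - 1)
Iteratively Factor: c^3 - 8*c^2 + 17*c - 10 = (c - 1)*(c^2 - 7*c + 10) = (c - 5)*(c - 1)*(c - 2)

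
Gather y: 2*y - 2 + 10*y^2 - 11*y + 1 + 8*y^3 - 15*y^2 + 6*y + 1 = 8*y^3 - 5*y^2 - 3*y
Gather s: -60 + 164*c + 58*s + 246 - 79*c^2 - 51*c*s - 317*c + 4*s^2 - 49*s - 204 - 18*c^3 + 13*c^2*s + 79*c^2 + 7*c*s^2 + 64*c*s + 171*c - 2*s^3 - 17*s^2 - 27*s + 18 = -18*c^3 + 18*c - 2*s^3 + s^2*(7*c - 13) + s*(13*c^2 + 13*c - 18)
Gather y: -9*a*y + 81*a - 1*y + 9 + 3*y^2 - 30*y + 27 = 81*a + 3*y^2 + y*(-9*a - 31) + 36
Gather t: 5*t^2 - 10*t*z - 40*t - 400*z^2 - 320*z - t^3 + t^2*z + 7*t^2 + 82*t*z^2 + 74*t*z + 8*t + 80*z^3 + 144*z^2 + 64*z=-t^3 + t^2*(z + 12) + t*(82*z^2 + 64*z - 32) + 80*z^3 - 256*z^2 - 256*z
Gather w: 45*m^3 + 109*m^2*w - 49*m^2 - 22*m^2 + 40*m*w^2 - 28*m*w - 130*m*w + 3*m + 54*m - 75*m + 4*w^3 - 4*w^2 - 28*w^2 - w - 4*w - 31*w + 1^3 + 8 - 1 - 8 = 45*m^3 - 71*m^2 - 18*m + 4*w^3 + w^2*(40*m - 32) + w*(109*m^2 - 158*m - 36)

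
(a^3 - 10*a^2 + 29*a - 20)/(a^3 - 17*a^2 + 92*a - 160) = (a - 1)/(a - 8)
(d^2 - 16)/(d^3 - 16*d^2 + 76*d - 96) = (d^2 - 16)/(d^3 - 16*d^2 + 76*d - 96)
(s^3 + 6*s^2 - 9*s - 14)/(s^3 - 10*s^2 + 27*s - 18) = (s^3 + 6*s^2 - 9*s - 14)/(s^3 - 10*s^2 + 27*s - 18)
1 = 1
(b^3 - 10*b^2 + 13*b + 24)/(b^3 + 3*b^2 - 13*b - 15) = (b - 8)/(b + 5)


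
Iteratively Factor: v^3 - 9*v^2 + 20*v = (v - 4)*(v^2 - 5*v) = v*(v - 4)*(v - 5)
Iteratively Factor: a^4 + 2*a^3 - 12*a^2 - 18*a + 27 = (a + 3)*(a^3 - a^2 - 9*a + 9) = (a - 1)*(a + 3)*(a^2 - 9) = (a - 3)*(a - 1)*(a + 3)*(a + 3)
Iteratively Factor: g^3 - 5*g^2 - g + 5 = (g + 1)*(g^2 - 6*g + 5) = (g - 5)*(g + 1)*(g - 1)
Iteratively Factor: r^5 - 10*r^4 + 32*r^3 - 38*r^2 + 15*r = (r - 1)*(r^4 - 9*r^3 + 23*r^2 - 15*r) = (r - 3)*(r - 1)*(r^3 - 6*r^2 + 5*r) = r*(r - 3)*(r - 1)*(r^2 - 6*r + 5) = r*(r - 5)*(r - 3)*(r - 1)*(r - 1)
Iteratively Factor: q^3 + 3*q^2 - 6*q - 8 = (q + 1)*(q^2 + 2*q - 8) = (q + 1)*(q + 4)*(q - 2)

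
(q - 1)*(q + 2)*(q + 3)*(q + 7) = q^4 + 11*q^3 + 29*q^2 + q - 42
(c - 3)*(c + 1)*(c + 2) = c^3 - 7*c - 6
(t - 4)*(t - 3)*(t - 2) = t^3 - 9*t^2 + 26*t - 24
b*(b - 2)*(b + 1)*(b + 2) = b^4 + b^3 - 4*b^2 - 4*b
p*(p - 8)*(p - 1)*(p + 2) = p^4 - 7*p^3 - 10*p^2 + 16*p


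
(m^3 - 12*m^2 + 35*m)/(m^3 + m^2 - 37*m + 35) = m*(m - 7)/(m^2 + 6*m - 7)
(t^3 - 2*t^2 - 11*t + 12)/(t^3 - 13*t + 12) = (t^2 - t - 12)/(t^2 + t - 12)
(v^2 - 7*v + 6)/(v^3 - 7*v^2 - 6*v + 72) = (v - 1)/(v^2 - v - 12)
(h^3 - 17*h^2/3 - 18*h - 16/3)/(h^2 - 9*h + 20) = (3*h^3 - 17*h^2 - 54*h - 16)/(3*(h^2 - 9*h + 20))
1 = 1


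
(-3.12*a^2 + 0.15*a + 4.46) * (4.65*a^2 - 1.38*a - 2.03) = -14.508*a^4 + 5.0031*a^3 + 26.8656*a^2 - 6.4593*a - 9.0538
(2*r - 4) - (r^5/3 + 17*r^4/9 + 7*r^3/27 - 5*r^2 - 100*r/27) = -r^5/3 - 17*r^4/9 - 7*r^3/27 + 5*r^2 + 154*r/27 - 4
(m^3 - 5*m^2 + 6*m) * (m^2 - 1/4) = m^5 - 5*m^4 + 23*m^3/4 + 5*m^2/4 - 3*m/2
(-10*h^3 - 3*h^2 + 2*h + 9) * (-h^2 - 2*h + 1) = 10*h^5 + 23*h^4 - 6*h^3 - 16*h^2 - 16*h + 9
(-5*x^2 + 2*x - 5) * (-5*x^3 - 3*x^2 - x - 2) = 25*x^5 + 5*x^4 + 24*x^3 + 23*x^2 + x + 10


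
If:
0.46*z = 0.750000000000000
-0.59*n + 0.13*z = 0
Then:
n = 0.36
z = 1.63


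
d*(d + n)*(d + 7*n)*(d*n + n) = d^4*n + 8*d^3*n^2 + d^3*n + 7*d^2*n^3 + 8*d^2*n^2 + 7*d*n^3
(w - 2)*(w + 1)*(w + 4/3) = w^3 + w^2/3 - 10*w/3 - 8/3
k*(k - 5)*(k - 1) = k^3 - 6*k^2 + 5*k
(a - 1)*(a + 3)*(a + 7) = a^3 + 9*a^2 + 11*a - 21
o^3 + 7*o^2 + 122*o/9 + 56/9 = (o + 2/3)*(o + 7/3)*(o + 4)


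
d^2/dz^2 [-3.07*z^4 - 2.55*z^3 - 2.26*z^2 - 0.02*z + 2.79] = -36.84*z^2 - 15.3*z - 4.52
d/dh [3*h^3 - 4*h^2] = h*(9*h - 8)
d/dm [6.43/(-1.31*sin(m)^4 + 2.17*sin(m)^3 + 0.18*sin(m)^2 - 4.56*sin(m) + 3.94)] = (33.6932*sin(m)^3 - 41.8593*sin(m)^2 - 2.3148*sin(m) + 29.3208)*cos(m)/(-1.31*sin(m)^4 + 2.17*sin(m)^3 + 0.18*sin(m)^2 - 4.56*sin(m) + 3.94)^2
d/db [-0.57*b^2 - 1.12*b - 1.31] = -1.14*b - 1.12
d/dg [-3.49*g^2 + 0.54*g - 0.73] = 0.54 - 6.98*g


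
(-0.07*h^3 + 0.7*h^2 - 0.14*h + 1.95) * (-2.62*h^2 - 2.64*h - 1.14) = 0.1834*h^5 - 1.6492*h^4 - 1.4014*h^3 - 5.5374*h^2 - 4.9884*h - 2.223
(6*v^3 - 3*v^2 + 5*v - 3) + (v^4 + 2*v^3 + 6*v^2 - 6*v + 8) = v^4 + 8*v^3 + 3*v^2 - v + 5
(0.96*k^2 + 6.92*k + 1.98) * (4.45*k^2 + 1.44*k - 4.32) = 4.272*k^4 + 32.1764*k^3 + 14.6286*k^2 - 27.0432*k - 8.5536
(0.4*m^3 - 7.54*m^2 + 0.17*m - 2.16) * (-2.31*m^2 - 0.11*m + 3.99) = -0.924*m^5 + 17.3734*m^4 + 2.0327*m^3 - 25.1137*m^2 + 0.9159*m - 8.6184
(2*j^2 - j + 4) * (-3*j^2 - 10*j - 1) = -6*j^4 - 17*j^3 - 4*j^2 - 39*j - 4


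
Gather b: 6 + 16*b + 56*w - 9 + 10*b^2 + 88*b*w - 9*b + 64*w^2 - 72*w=10*b^2 + b*(88*w + 7) + 64*w^2 - 16*w - 3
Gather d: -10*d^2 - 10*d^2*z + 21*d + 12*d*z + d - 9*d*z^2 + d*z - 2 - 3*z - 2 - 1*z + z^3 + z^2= d^2*(-10*z - 10) + d*(-9*z^2 + 13*z + 22) + z^3 + z^2 - 4*z - 4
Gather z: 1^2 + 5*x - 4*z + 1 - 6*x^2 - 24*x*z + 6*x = -6*x^2 + 11*x + z*(-24*x - 4) + 2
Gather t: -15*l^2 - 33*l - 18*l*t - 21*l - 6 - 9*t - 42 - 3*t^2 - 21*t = -15*l^2 - 54*l - 3*t^2 + t*(-18*l - 30) - 48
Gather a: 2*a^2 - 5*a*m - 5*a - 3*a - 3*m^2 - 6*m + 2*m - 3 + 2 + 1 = 2*a^2 + a*(-5*m - 8) - 3*m^2 - 4*m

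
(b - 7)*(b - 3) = b^2 - 10*b + 21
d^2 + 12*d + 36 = (d + 6)^2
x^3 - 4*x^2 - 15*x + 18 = (x - 6)*(x - 1)*(x + 3)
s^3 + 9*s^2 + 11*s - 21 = (s - 1)*(s + 3)*(s + 7)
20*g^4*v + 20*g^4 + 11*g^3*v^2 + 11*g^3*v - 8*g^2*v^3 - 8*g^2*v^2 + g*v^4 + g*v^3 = (-5*g + v)*(-4*g + v)*(g + v)*(g*v + g)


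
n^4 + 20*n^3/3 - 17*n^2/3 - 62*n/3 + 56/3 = (n - 4/3)*(n - 1)*(n + 2)*(n + 7)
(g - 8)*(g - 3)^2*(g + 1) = g^4 - 13*g^3 + 43*g^2 - 15*g - 72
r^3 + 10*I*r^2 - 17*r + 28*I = (r - I)*(r + 4*I)*(r + 7*I)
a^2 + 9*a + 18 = (a + 3)*(a + 6)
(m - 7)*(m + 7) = m^2 - 49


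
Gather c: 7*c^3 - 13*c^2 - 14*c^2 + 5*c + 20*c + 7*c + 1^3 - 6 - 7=7*c^3 - 27*c^2 + 32*c - 12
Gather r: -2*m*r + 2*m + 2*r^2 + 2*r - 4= 2*m + 2*r^2 + r*(2 - 2*m) - 4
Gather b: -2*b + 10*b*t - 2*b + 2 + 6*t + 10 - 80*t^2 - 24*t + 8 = b*(10*t - 4) - 80*t^2 - 18*t + 20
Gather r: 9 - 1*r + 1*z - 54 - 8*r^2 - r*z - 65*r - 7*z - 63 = -8*r^2 + r*(-z - 66) - 6*z - 108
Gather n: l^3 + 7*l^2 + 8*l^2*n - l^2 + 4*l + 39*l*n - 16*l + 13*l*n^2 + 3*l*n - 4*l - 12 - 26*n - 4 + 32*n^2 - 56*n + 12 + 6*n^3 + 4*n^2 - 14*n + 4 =l^3 + 6*l^2 - 16*l + 6*n^3 + n^2*(13*l + 36) + n*(8*l^2 + 42*l - 96)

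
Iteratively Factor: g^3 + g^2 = (g)*(g^2 + g) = g^2*(g + 1)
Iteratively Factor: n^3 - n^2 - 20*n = (n)*(n^2 - n - 20) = n*(n - 5)*(n + 4)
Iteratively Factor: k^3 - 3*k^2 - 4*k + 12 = (k - 3)*(k^2 - 4) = (k - 3)*(k - 2)*(k + 2)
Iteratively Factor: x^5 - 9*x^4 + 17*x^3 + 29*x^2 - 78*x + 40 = (x - 1)*(x^4 - 8*x^3 + 9*x^2 + 38*x - 40) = (x - 1)*(x + 2)*(x^3 - 10*x^2 + 29*x - 20) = (x - 4)*(x - 1)*(x + 2)*(x^2 - 6*x + 5) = (x - 5)*(x - 4)*(x - 1)*(x + 2)*(x - 1)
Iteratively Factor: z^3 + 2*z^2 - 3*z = (z)*(z^2 + 2*z - 3) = z*(z - 1)*(z + 3)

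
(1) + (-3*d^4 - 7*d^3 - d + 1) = -3*d^4 - 7*d^3 - d + 2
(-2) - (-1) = -1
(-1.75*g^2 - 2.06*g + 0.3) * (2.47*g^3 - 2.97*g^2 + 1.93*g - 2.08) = -4.3225*g^5 + 0.1093*g^4 + 3.4817*g^3 - 1.2268*g^2 + 4.8638*g - 0.624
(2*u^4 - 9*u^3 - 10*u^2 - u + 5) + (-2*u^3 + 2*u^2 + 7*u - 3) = 2*u^4 - 11*u^3 - 8*u^2 + 6*u + 2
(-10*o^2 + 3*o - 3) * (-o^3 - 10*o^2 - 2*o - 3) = 10*o^5 + 97*o^4 - 7*o^3 + 54*o^2 - 3*o + 9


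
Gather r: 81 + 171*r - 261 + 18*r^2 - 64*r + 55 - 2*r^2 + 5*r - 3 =16*r^2 + 112*r - 128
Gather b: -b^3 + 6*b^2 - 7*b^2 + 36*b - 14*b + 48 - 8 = -b^3 - b^2 + 22*b + 40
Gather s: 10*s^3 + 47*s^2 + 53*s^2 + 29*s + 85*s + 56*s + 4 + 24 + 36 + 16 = 10*s^3 + 100*s^2 + 170*s + 80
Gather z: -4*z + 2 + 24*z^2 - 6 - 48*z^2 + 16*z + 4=-24*z^2 + 12*z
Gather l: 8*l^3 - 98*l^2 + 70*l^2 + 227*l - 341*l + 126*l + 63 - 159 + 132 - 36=8*l^3 - 28*l^2 + 12*l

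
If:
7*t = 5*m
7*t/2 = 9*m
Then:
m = 0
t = 0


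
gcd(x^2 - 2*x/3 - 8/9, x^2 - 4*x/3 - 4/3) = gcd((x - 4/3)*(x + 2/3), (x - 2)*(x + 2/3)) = x + 2/3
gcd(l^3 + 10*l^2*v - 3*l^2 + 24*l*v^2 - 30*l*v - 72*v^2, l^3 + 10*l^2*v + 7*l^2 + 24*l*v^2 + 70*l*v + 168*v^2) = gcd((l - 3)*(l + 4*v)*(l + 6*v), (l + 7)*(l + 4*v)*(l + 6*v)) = l^2 + 10*l*v + 24*v^2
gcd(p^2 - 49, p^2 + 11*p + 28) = p + 7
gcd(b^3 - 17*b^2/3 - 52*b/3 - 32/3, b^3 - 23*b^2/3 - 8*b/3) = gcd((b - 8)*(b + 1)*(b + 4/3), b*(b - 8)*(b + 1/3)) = b - 8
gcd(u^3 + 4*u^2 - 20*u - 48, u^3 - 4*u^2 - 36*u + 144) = u^2 + 2*u - 24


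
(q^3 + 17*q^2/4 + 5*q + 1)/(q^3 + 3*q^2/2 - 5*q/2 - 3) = (4*q^2 + 9*q + 2)/(2*(2*q^2 - q - 3))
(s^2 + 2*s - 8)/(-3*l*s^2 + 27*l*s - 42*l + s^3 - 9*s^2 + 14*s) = (s + 4)/(-3*l*s + 21*l + s^2 - 7*s)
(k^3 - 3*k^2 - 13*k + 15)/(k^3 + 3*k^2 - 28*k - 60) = (k^2 + 2*k - 3)/(k^2 + 8*k + 12)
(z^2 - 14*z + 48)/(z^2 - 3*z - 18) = (z - 8)/(z + 3)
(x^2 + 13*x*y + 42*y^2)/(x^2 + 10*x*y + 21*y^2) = (x + 6*y)/(x + 3*y)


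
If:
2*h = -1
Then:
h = -1/2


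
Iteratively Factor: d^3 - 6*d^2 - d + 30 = (d + 2)*(d^2 - 8*d + 15) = (d - 3)*(d + 2)*(d - 5)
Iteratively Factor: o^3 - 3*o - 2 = (o + 1)*(o^2 - o - 2) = (o + 1)^2*(o - 2)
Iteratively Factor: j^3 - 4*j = (j - 2)*(j^2 + 2*j) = (j - 2)*(j + 2)*(j)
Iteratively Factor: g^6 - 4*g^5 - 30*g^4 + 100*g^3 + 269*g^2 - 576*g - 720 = (g - 3)*(g^5 - g^4 - 33*g^3 + g^2 + 272*g + 240) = (g - 3)*(g + 3)*(g^4 - 4*g^3 - 21*g^2 + 64*g + 80) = (g - 5)*(g - 3)*(g + 3)*(g^3 + g^2 - 16*g - 16) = (g - 5)*(g - 3)*(g + 1)*(g + 3)*(g^2 - 16) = (g - 5)*(g - 4)*(g - 3)*(g + 1)*(g + 3)*(g + 4)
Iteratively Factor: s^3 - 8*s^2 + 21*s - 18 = (s - 3)*(s^2 - 5*s + 6) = (s - 3)*(s - 2)*(s - 3)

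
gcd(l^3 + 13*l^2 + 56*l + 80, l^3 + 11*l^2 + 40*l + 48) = l^2 + 8*l + 16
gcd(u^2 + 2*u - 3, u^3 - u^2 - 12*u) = u + 3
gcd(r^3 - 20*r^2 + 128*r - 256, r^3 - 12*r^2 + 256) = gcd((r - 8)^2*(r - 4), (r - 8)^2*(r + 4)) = r^2 - 16*r + 64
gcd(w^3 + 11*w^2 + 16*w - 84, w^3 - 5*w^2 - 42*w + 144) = w + 6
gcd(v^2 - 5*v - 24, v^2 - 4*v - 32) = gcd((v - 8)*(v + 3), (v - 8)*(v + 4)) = v - 8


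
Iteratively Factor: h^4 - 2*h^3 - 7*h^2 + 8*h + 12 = (h + 2)*(h^3 - 4*h^2 + h + 6) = (h + 1)*(h + 2)*(h^2 - 5*h + 6) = (h - 3)*(h + 1)*(h + 2)*(h - 2)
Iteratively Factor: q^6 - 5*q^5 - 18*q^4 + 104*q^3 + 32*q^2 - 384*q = (q - 4)*(q^5 - q^4 - 22*q^3 + 16*q^2 + 96*q) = q*(q - 4)*(q^4 - q^3 - 22*q^2 + 16*q + 96) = q*(q - 4)*(q + 2)*(q^3 - 3*q^2 - 16*q + 48) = q*(q - 4)*(q - 3)*(q + 2)*(q^2 - 16) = q*(q - 4)*(q - 3)*(q + 2)*(q + 4)*(q - 4)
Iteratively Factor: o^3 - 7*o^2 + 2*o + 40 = (o + 2)*(o^2 - 9*o + 20) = (o - 4)*(o + 2)*(o - 5)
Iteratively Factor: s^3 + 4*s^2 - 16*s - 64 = (s + 4)*(s^2 - 16) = (s + 4)^2*(s - 4)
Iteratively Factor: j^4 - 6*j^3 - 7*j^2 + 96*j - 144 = (j - 3)*(j^3 - 3*j^2 - 16*j + 48) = (j - 4)*(j - 3)*(j^2 + j - 12) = (j - 4)*(j - 3)*(j + 4)*(j - 3)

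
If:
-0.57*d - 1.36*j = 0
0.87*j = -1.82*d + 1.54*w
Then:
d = 1.05815187187389*w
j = -0.443490122770677*w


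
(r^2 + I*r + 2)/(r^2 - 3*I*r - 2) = (r + 2*I)/(r - 2*I)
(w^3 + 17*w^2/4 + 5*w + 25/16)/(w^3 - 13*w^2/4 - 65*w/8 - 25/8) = (w + 5/2)/(w - 5)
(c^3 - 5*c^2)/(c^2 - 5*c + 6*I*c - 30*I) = c^2/(c + 6*I)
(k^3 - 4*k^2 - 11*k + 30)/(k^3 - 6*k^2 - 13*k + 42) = (k - 5)/(k - 7)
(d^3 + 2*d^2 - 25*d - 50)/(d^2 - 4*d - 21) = (-d^3 - 2*d^2 + 25*d + 50)/(-d^2 + 4*d + 21)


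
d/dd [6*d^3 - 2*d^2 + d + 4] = 18*d^2 - 4*d + 1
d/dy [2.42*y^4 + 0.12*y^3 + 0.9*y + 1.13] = 9.68*y^3 + 0.36*y^2 + 0.9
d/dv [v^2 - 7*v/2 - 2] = 2*v - 7/2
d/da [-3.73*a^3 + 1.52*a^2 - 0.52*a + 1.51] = -11.19*a^2 + 3.04*a - 0.52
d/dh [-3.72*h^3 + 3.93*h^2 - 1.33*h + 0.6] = -11.16*h^2 + 7.86*h - 1.33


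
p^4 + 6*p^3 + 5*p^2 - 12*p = p*(p - 1)*(p + 3)*(p + 4)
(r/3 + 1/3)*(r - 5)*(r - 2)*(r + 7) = r^4/3 + r^3/3 - 13*r^2 + 31*r/3 + 70/3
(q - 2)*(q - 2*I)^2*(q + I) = q^4 - 2*q^3 - 3*I*q^3 + 6*I*q^2 - 4*I*q + 8*I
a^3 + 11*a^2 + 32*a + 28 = (a + 2)^2*(a + 7)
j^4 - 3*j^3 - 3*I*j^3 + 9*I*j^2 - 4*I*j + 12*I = (j - 3)*(j - 2*I)^2*(j + I)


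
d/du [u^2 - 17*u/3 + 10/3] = 2*u - 17/3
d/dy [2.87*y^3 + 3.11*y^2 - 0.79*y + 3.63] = 8.61*y^2 + 6.22*y - 0.79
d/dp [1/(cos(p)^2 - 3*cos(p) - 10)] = (2*cos(p) - 3)*sin(p)/(sin(p)^2 + 3*cos(p) + 9)^2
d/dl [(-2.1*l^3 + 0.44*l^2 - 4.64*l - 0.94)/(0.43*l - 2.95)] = (-1.806*l^3 + 18.7742*l^2 - 2.596*l + 14.0922)/(0.1849*l^2 - 2.537*l + 8.7025)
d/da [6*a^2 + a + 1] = 12*a + 1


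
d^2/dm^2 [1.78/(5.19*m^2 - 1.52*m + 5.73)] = (-95.892516*m^2 + 28.084128*m + 1.78*(10.38*m - 1.52)*(20.76*m - 3.04) - 105.869772)/(5.19*m^2 - 1.52*m + 5.73)^3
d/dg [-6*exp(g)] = -6*exp(g)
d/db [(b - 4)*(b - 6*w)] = 2*b - 6*w - 4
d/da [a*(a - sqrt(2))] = 2*a - sqrt(2)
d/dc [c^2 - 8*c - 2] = 2*c - 8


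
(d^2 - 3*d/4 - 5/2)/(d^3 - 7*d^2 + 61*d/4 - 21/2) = (4*d + 5)/(4*d^2 - 20*d + 21)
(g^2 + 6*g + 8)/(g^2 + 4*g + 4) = (g + 4)/(g + 2)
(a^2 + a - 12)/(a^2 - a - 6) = (a + 4)/(a + 2)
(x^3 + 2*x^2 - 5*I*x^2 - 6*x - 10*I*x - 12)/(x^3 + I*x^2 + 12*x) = (x^2 + 2*x*(1 - I) - 4*I)/(x*(x + 4*I))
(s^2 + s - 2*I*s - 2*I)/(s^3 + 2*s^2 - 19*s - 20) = (s - 2*I)/(s^2 + s - 20)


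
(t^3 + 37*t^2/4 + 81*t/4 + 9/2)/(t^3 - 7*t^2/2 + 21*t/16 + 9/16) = 4*(t^2 + 9*t + 18)/(4*t^2 - 15*t + 9)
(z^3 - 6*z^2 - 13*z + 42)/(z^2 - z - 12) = (z^2 - 9*z + 14)/(z - 4)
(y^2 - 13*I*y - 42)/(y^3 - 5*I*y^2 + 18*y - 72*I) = (y - 7*I)/(y^2 + I*y + 12)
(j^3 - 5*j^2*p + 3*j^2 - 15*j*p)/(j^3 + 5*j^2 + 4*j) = (j^2 - 5*j*p + 3*j - 15*p)/(j^2 + 5*j + 4)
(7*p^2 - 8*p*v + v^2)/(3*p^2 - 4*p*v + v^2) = (7*p - v)/(3*p - v)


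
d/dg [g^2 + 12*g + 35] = 2*g + 12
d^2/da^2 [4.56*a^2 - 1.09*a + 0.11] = 9.12000000000000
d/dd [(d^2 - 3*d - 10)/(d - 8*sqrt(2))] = (-d^2 + 3*d + (d - 8*sqrt(2))*(2*d - 3) + 10)/(d - 8*sqrt(2))^2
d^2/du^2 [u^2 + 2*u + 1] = 2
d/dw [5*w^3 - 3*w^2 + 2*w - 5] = 15*w^2 - 6*w + 2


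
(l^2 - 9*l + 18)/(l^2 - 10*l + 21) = (l - 6)/(l - 7)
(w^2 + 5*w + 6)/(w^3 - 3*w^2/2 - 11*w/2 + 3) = 2*(w + 3)/(2*w^2 - 7*w + 3)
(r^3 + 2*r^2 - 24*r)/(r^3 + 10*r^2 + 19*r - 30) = r*(r - 4)/(r^2 + 4*r - 5)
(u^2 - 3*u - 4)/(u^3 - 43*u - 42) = (u - 4)/(u^2 - u - 42)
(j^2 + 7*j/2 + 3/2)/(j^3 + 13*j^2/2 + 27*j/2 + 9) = (2*j + 1)/(2*j^2 + 7*j + 6)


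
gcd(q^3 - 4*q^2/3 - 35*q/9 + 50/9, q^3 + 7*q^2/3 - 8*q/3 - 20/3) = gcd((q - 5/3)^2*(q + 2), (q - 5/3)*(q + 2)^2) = q^2 + q/3 - 10/3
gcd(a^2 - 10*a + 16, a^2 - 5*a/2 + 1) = a - 2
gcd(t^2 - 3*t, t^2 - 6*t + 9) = t - 3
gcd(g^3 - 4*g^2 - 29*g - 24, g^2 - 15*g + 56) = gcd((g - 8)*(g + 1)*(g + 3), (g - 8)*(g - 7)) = g - 8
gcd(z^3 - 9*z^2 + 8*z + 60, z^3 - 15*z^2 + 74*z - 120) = z^2 - 11*z + 30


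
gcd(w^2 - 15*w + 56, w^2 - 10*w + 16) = w - 8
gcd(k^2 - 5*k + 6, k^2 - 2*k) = k - 2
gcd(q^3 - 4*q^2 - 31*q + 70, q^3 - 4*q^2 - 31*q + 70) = q^3 - 4*q^2 - 31*q + 70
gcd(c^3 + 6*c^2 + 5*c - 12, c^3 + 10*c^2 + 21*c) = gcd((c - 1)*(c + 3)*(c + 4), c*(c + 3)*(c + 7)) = c + 3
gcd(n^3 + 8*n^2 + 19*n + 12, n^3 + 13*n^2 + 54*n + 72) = n^2 + 7*n + 12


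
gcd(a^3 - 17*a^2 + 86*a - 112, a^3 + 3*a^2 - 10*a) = a - 2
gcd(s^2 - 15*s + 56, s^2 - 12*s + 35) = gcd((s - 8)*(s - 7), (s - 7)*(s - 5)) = s - 7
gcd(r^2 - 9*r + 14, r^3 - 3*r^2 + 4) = r - 2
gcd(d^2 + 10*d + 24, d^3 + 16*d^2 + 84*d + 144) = d^2 + 10*d + 24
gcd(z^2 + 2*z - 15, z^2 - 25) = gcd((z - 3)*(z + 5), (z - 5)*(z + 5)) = z + 5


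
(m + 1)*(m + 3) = m^2 + 4*m + 3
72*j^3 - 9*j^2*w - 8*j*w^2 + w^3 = (-8*j + w)*(-3*j + w)*(3*j + w)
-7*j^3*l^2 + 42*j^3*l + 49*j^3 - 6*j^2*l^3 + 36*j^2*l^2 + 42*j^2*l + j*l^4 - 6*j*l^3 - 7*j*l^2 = (-7*j + l)*(j + l)*(l - 7)*(j*l + j)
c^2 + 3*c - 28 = (c - 4)*(c + 7)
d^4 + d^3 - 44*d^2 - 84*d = d*(d - 7)*(d + 2)*(d + 6)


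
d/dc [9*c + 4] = 9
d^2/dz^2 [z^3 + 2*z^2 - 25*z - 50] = 6*z + 4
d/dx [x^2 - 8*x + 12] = 2*x - 8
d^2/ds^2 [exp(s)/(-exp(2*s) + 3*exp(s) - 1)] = (-2*(2*exp(s) - 3)^2*exp(2*s) + (8*exp(s) - 9)*(exp(2*s) - 3*exp(s) + 1)*exp(s) - (exp(2*s) - 3*exp(s) + 1)^2)*exp(s)/(exp(2*s) - 3*exp(s) + 1)^3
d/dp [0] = 0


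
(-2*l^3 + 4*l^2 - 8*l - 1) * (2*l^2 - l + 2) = -4*l^5 + 10*l^4 - 24*l^3 + 14*l^2 - 15*l - 2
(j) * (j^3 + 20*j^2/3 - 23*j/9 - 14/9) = j^4 + 20*j^3/3 - 23*j^2/9 - 14*j/9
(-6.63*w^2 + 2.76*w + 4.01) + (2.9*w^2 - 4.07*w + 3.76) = -3.73*w^2 - 1.31*w + 7.77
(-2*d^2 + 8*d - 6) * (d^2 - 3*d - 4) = -2*d^4 + 14*d^3 - 22*d^2 - 14*d + 24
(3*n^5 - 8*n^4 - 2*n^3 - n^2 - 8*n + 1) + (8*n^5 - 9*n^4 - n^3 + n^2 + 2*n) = 11*n^5 - 17*n^4 - 3*n^3 - 6*n + 1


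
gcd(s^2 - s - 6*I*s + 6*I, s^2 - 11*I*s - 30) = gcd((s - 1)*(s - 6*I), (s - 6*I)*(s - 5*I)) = s - 6*I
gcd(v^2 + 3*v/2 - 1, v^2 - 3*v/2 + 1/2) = v - 1/2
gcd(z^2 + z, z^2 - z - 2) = z + 1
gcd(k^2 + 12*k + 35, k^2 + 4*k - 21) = k + 7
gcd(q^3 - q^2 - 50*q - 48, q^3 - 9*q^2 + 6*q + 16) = q^2 - 7*q - 8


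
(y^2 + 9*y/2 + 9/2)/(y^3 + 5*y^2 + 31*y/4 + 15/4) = 2*(y + 3)/(2*y^2 + 7*y + 5)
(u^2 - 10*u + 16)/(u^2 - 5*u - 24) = (u - 2)/(u + 3)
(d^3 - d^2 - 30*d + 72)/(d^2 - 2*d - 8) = (d^2 + 3*d - 18)/(d + 2)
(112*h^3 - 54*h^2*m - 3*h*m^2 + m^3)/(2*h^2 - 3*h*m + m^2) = (56*h^2 + h*m - m^2)/(h - m)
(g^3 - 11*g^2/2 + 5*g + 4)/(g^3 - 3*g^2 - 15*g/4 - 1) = 2*(g - 2)/(2*g + 1)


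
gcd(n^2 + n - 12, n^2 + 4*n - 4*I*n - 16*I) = n + 4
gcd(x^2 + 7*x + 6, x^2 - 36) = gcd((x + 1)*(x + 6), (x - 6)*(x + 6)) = x + 6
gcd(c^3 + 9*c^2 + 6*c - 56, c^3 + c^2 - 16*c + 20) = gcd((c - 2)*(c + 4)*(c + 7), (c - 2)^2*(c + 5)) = c - 2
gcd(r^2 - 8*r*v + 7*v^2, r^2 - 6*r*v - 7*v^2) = r - 7*v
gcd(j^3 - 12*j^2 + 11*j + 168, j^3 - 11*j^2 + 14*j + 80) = j - 8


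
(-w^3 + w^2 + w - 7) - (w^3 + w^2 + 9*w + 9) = -2*w^3 - 8*w - 16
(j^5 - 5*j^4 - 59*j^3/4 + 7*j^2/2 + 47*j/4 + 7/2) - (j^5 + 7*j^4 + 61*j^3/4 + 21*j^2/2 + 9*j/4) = -12*j^4 - 30*j^3 - 7*j^2 + 19*j/2 + 7/2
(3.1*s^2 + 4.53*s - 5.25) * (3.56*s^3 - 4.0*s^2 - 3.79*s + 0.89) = 11.036*s^5 + 3.7268*s^4 - 48.559*s^3 + 6.5903*s^2 + 23.9292*s - 4.6725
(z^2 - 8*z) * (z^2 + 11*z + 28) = z^4 + 3*z^3 - 60*z^2 - 224*z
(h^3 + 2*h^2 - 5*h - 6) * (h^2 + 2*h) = h^5 + 4*h^4 - h^3 - 16*h^2 - 12*h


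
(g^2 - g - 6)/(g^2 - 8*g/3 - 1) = 3*(g + 2)/(3*g + 1)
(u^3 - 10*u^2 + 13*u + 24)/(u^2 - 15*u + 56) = (u^2 - 2*u - 3)/(u - 7)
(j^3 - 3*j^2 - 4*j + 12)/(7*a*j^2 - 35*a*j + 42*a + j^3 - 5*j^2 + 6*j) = (j + 2)/(7*a + j)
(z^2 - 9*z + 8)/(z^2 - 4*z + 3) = (z - 8)/(z - 3)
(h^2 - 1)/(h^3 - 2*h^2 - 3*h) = (h - 1)/(h*(h - 3))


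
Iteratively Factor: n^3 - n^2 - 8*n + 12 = (n + 3)*(n^2 - 4*n + 4) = (n - 2)*(n + 3)*(n - 2)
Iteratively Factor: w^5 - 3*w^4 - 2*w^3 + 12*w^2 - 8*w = (w - 1)*(w^4 - 2*w^3 - 4*w^2 + 8*w) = (w - 1)*(w + 2)*(w^3 - 4*w^2 + 4*w) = w*(w - 1)*(w + 2)*(w^2 - 4*w + 4) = w*(w - 2)*(w - 1)*(w + 2)*(w - 2)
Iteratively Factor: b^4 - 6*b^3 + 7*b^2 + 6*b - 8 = (b - 1)*(b^3 - 5*b^2 + 2*b + 8) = (b - 4)*(b - 1)*(b^2 - b - 2) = (b - 4)*(b - 2)*(b - 1)*(b + 1)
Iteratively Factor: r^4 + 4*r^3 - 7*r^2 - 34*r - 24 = (r + 4)*(r^3 - 7*r - 6) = (r + 1)*(r + 4)*(r^2 - r - 6) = (r - 3)*(r + 1)*(r + 4)*(r + 2)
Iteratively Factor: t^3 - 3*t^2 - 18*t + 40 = (t - 5)*(t^2 + 2*t - 8) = (t - 5)*(t - 2)*(t + 4)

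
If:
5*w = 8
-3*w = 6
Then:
No Solution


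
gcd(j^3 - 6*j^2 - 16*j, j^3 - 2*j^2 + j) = j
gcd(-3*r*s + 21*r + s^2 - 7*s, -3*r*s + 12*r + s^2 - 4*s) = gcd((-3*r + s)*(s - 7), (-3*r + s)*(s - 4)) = 3*r - s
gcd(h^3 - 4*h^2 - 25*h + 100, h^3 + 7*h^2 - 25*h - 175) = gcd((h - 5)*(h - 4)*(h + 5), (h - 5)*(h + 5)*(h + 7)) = h^2 - 25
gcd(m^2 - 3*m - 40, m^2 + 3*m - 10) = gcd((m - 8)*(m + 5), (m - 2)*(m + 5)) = m + 5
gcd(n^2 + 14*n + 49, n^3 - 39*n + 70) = n + 7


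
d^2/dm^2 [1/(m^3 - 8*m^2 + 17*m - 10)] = 2*((8 - 3*m)*(m^3 - 8*m^2 + 17*m - 10) + (3*m^2 - 16*m + 17)^2)/(m^3 - 8*m^2 + 17*m - 10)^3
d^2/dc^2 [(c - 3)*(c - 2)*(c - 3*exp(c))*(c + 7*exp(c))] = 4*c^3*exp(c) - 84*c^2*exp(2*c) + 4*c^2*exp(c) + 12*c^2 + 252*c*exp(2*c) - 32*c*exp(c) - 30*c - 126*exp(2*c) + 8*exp(c) + 12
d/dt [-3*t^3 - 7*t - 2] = -9*t^2 - 7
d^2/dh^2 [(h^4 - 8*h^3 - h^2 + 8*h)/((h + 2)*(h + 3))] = 2*(h^6 + 15*h^5 + 93*h^4 + 101*h^3 - 486*h^2 - 1008*h - 276)/(h^6 + 15*h^5 + 93*h^4 + 305*h^3 + 558*h^2 + 540*h + 216)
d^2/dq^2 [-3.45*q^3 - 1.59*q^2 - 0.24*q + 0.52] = -20.7*q - 3.18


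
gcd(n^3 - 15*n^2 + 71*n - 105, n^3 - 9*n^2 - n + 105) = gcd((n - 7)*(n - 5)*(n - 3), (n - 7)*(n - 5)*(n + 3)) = n^2 - 12*n + 35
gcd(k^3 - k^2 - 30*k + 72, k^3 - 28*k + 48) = k^2 + 2*k - 24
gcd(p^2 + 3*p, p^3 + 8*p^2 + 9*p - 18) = p + 3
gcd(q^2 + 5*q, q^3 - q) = q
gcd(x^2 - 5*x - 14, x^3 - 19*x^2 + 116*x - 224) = x - 7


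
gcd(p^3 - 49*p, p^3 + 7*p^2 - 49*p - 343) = p^2 - 49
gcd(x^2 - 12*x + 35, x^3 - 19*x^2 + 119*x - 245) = x^2 - 12*x + 35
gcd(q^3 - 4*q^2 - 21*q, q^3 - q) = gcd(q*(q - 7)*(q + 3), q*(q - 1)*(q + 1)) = q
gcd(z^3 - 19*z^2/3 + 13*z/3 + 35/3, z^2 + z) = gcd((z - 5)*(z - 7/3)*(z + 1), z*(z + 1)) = z + 1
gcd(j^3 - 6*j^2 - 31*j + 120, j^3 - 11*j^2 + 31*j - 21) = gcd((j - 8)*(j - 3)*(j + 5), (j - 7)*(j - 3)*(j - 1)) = j - 3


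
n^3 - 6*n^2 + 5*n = n*(n - 5)*(n - 1)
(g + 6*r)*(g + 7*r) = g^2 + 13*g*r + 42*r^2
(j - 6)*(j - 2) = j^2 - 8*j + 12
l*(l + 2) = l^2 + 2*l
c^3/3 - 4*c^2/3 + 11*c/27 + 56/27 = (c/3 + 1/3)*(c - 8/3)*(c - 7/3)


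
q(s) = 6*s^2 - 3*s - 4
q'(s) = 12*s - 3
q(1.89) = 11.76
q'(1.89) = 19.68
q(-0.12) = -3.55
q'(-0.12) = -4.44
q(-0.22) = -3.05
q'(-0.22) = -5.64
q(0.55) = -3.84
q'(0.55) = 3.60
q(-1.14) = 7.22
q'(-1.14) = -16.68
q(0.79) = -2.63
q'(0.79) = 6.48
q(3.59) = 62.56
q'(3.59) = 40.08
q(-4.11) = 109.68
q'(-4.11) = -52.32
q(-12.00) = 896.00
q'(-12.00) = -147.00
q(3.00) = 41.00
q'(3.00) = 33.00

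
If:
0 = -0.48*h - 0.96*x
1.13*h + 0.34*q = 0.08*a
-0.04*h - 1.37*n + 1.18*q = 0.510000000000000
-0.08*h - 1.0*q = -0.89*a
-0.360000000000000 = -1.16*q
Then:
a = 0.34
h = -0.07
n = -0.10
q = 0.31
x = 0.03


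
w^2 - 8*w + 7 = (w - 7)*(w - 1)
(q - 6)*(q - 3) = q^2 - 9*q + 18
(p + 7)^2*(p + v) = p^3 + p^2*v + 14*p^2 + 14*p*v + 49*p + 49*v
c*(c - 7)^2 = c^3 - 14*c^2 + 49*c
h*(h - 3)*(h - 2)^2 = h^4 - 7*h^3 + 16*h^2 - 12*h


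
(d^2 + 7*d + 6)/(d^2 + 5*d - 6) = (d + 1)/(d - 1)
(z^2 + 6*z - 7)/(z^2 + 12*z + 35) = (z - 1)/(z + 5)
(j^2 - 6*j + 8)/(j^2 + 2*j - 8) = (j - 4)/(j + 4)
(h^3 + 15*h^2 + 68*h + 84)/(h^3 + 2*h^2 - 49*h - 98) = (h + 6)/(h - 7)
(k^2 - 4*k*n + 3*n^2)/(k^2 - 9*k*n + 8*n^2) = (k - 3*n)/(k - 8*n)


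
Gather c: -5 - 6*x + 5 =-6*x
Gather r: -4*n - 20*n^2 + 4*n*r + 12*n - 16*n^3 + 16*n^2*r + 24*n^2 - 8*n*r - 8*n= -16*n^3 + 4*n^2 + r*(16*n^2 - 4*n)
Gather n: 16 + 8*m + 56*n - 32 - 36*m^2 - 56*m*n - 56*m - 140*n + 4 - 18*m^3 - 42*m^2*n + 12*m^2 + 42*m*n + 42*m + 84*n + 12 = -18*m^3 - 24*m^2 - 6*m + n*(-42*m^2 - 14*m)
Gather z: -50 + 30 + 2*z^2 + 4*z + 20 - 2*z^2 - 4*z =0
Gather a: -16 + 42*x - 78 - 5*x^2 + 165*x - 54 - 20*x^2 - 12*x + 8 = -25*x^2 + 195*x - 140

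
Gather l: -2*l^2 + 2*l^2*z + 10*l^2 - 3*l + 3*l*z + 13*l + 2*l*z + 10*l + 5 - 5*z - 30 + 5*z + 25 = l^2*(2*z + 8) + l*(5*z + 20)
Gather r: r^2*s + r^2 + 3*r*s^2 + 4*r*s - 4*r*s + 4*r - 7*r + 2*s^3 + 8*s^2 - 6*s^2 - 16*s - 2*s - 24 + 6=r^2*(s + 1) + r*(3*s^2 - 3) + 2*s^3 + 2*s^2 - 18*s - 18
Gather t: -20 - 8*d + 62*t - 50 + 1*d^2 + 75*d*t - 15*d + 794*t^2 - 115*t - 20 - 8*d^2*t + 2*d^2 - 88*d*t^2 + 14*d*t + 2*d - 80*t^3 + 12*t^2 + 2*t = 3*d^2 - 21*d - 80*t^3 + t^2*(806 - 88*d) + t*(-8*d^2 + 89*d - 51) - 90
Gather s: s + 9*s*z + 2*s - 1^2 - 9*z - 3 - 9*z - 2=s*(9*z + 3) - 18*z - 6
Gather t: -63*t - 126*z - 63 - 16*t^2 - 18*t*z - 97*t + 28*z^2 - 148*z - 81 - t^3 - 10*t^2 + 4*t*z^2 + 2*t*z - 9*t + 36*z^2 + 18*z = -t^3 - 26*t^2 + t*(4*z^2 - 16*z - 169) + 64*z^2 - 256*z - 144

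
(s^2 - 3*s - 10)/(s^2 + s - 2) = (s - 5)/(s - 1)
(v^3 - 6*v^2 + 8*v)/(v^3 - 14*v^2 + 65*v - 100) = v*(v - 2)/(v^2 - 10*v + 25)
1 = 1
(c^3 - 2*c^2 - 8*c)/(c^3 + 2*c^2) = (c - 4)/c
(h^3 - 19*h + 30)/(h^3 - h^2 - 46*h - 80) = (h^2 - 5*h + 6)/(h^2 - 6*h - 16)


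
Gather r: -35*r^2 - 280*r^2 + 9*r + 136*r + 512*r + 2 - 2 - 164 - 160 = -315*r^2 + 657*r - 324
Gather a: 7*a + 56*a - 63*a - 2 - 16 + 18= 0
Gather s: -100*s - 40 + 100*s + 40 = 0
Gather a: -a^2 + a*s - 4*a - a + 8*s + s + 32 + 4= -a^2 + a*(s - 5) + 9*s + 36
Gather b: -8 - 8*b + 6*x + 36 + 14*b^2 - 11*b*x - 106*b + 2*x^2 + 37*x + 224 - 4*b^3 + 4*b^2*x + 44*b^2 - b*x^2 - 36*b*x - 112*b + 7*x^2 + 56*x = -4*b^3 + b^2*(4*x + 58) + b*(-x^2 - 47*x - 226) + 9*x^2 + 99*x + 252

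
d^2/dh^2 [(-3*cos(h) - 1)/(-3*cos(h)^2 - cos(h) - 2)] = 2*(-243*(1 - cos(2*h))^2*cos(h) - 27*(1 - cos(2*h))^2 + 113*cos(h) + 58*cos(2*h) - 63*cos(3*h) + 54*cos(5*h) + 78)/(2*cos(h) + 3*cos(2*h) + 7)^3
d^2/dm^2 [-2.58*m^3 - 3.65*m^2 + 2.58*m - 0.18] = -15.48*m - 7.3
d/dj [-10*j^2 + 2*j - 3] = 2 - 20*j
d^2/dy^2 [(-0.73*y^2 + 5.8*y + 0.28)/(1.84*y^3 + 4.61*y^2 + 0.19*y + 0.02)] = (-4.942976*y^6 + 117.81888*y^5 + 308.094384*y^4 + 282.125062*y^3 + 34.133412*y^2 - 1.798872*y - 0.07608)/(6.229504*y^9 + 46.822848*y^8 + 119.241384*y^7 + 107.845253*y^6 + 13.330857*y^5 + 1.816341*y^4 + 0.114175*y^3 + 0.007698*y^2 + 0.000228*y + 8.0e-6)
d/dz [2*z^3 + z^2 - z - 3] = 6*z^2 + 2*z - 1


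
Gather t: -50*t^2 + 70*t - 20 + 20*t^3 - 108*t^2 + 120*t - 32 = 20*t^3 - 158*t^2 + 190*t - 52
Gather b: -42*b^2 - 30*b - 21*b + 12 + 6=-42*b^2 - 51*b + 18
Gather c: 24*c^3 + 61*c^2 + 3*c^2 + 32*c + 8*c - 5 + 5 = 24*c^3 + 64*c^2 + 40*c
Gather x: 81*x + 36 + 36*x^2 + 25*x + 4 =36*x^2 + 106*x + 40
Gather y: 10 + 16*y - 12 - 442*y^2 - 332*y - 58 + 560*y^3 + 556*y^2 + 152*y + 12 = 560*y^3 + 114*y^2 - 164*y - 48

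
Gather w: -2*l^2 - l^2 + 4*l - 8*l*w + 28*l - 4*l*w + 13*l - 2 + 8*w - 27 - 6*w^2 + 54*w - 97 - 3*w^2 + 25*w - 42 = -3*l^2 + 45*l - 9*w^2 + w*(87 - 12*l) - 168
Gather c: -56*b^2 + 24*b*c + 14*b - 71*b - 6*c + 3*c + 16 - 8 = -56*b^2 - 57*b + c*(24*b - 3) + 8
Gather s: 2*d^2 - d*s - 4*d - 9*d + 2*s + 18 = 2*d^2 - 13*d + s*(2 - d) + 18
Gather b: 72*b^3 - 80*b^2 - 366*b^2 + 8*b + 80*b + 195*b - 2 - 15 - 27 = 72*b^3 - 446*b^2 + 283*b - 44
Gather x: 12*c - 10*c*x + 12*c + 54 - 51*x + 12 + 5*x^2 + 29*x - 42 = 24*c + 5*x^2 + x*(-10*c - 22) + 24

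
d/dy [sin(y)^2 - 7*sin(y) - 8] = (2*sin(y) - 7)*cos(y)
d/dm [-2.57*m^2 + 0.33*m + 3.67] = 0.33 - 5.14*m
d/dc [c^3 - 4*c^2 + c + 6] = 3*c^2 - 8*c + 1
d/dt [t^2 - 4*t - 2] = 2*t - 4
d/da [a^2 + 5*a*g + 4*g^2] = 2*a + 5*g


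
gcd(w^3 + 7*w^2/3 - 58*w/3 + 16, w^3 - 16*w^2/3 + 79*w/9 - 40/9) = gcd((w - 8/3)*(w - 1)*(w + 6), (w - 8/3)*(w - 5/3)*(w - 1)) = w^2 - 11*w/3 + 8/3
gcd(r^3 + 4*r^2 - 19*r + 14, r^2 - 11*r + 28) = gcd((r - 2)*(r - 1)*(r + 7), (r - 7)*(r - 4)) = 1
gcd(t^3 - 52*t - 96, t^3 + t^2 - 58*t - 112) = t^2 - 6*t - 16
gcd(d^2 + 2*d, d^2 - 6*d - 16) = d + 2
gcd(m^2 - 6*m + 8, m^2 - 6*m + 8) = m^2 - 6*m + 8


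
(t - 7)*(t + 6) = t^2 - t - 42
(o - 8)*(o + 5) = o^2 - 3*o - 40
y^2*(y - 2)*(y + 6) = y^4 + 4*y^3 - 12*y^2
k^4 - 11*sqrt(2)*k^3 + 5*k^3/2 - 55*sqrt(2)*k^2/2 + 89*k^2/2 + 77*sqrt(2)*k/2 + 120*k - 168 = (k - 1)*(k + 7/2)*(k - 8*sqrt(2))*(k - 3*sqrt(2))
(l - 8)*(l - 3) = l^2 - 11*l + 24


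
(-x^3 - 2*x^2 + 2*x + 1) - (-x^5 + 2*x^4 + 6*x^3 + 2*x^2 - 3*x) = x^5 - 2*x^4 - 7*x^3 - 4*x^2 + 5*x + 1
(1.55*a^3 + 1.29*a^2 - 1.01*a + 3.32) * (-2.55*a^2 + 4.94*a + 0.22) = -3.9525*a^5 + 4.3675*a^4 + 9.2891*a^3 - 13.1716*a^2 + 16.1786*a + 0.7304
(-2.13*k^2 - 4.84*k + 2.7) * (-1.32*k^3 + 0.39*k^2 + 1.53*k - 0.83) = 2.8116*k^5 + 5.5581*k^4 - 8.7105*k^3 - 4.5843*k^2 + 8.1482*k - 2.241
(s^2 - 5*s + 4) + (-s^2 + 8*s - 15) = 3*s - 11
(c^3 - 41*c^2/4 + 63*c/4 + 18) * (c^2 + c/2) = c^5 - 39*c^4/4 + 85*c^3/8 + 207*c^2/8 + 9*c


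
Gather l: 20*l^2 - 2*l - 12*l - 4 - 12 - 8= 20*l^2 - 14*l - 24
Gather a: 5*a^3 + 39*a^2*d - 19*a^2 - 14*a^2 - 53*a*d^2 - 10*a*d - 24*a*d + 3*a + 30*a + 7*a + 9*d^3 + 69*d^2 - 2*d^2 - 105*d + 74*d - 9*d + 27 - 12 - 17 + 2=5*a^3 + a^2*(39*d - 33) + a*(-53*d^2 - 34*d + 40) + 9*d^3 + 67*d^2 - 40*d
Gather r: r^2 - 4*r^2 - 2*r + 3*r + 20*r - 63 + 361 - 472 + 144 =-3*r^2 + 21*r - 30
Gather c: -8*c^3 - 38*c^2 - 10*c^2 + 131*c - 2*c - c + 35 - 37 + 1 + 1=-8*c^3 - 48*c^2 + 128*c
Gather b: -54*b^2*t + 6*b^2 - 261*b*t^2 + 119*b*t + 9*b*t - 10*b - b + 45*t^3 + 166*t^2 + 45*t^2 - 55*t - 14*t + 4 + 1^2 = b^2*(6 - 54*t) + b*(-261*t^2 + 128*t - 11) + 45*t^3 + 211*t^2 - 69*t + 5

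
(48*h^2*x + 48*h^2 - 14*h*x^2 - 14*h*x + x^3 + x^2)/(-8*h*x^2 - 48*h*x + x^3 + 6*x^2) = (-6*h*x - 6*h + x^2 + x)/(x*(x + 6))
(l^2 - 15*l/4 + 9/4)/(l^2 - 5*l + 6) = (l - 3/4)/(l - 2)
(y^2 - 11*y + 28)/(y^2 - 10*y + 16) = (y^2 - 11*y + 28)/(y^2 - 10*y + 16)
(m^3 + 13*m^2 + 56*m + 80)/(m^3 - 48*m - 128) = (m + 5)/(m - 8)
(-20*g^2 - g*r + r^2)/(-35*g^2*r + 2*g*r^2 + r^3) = (4*g + r)/(r*(7*g + r))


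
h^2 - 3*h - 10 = (h - 5)*(h + 2)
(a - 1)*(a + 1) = a^2 - 1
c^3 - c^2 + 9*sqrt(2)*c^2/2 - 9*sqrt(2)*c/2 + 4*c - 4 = (c - 1)*(c + sqrt(2)/2)*(c + 4*sqrt(2))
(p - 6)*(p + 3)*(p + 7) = p^3 + 4*p^2 - 39*p - 126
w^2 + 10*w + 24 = (w + 4)*(w + 6)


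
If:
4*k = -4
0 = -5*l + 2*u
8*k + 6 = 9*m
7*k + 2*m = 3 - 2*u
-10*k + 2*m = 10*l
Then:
No Solution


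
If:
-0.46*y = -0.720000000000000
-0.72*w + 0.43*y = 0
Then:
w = 0.93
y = 1.57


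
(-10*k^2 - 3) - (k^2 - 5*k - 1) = -11*k^2 + 5*k - 2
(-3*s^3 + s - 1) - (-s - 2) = -3*s^3 + 2*s + 1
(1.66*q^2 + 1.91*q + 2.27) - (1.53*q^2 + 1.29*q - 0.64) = 0.13*q^2 + 0.62*q + 2.91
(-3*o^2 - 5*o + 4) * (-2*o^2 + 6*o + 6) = 6*o^4 - 8*o^3 - 56*o^2 - 6*o + 24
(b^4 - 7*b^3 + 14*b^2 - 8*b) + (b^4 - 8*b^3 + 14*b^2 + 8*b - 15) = 2*b^4 - 15*b^3 + 28*b^2 - 15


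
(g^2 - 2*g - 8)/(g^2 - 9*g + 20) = (g + 2)/(g - 5)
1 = 1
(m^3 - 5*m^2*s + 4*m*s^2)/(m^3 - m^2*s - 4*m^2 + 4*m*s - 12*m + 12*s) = m*(m - 4*s)/(m^2 - 4*m - 12)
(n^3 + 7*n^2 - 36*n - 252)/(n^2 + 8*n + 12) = (n^2 + n - 42)/(n + 2)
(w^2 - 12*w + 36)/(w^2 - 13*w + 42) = (w - 6)/(w - 7)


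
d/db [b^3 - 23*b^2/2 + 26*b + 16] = 3*b^2 - 23*b + 26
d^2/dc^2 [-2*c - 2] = 0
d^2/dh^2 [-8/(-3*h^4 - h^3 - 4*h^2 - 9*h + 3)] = 16*(-(18*h^2 + 3*h + 4)*(3*h^4 + h^3 + 4*h^2 + 9*h - 3) + (12*h^3 + 3*h^2 + 8*h + 9)^2)/(3*h^4 + h^3 + 4*h^2 + 9*h - 3)^3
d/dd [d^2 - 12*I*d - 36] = 2*d - 12*I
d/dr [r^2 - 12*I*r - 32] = 2*r - 12*I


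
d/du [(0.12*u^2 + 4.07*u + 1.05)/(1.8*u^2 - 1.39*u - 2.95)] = (-7.4928*u^2 - 4.488*u - 10.547)/(3.24*u^4 - 5.004*u^3 - 8.6879*u^2 + 8.201*u + 8.7025)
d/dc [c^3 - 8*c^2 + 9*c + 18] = 3*c^2 - 16*c + 9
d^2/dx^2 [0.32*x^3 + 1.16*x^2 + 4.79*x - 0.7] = 1.92*x + 2.32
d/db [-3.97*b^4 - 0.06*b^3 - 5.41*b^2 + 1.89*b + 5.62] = -15.88*b^3 - 0.18*b^2 - 10.82*b + 1.89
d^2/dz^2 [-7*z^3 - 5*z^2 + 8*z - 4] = -42*z - 10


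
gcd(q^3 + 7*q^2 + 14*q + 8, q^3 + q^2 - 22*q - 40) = q^2 + 6*q + 8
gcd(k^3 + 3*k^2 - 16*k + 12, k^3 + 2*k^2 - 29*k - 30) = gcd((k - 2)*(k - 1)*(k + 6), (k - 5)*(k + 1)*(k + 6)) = k + 6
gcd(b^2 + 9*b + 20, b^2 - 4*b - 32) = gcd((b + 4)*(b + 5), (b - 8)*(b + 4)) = b + 4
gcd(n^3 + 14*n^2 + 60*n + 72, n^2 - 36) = n + 6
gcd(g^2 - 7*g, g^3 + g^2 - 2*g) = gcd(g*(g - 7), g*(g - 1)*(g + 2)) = g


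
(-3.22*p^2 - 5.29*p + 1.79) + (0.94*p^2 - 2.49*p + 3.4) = -2.28*p^2 - 7.78*p + 5.19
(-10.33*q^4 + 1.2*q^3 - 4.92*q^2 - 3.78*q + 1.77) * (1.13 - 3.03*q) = 31.2999*q^5 - 15.3089*q^4 + 16.2636*q^3 + 5.8938*q^2 - 9.6345*q + 2.0001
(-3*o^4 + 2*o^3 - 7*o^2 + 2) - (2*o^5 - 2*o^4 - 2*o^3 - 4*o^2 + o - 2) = -2*o^5 - o^4 + 4*o^3 - 3*o^2 - o + 4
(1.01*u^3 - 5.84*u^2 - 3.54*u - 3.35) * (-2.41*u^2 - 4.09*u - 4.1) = -2.4341*u^5 + 9.9435*u^4 + 28.276*u^3 + 46.4961*u^2 + 28.2155*u + 13.735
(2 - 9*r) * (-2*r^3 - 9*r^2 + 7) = 18*r^4 + 77*r^3 - 18*r^2 - 63*r + 14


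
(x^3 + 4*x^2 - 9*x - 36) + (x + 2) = x^3 + 4*x^2 - 8*x - 34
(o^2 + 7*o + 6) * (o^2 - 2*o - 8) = o^4 + 5*o^3 - 16*o^2 - 68*o - 48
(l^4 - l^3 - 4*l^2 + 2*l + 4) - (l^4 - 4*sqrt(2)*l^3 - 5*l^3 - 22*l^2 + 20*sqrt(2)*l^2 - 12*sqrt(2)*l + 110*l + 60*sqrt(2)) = 4*l^3 + 4*sqrt(2)*l^3 - 20*sqrt(2)*l^2 + 18*l^2 - 108*l + 12*sqrt(2)*l - 60*sqrt(2) + 4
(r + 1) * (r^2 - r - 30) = r^3 - 31*r - 30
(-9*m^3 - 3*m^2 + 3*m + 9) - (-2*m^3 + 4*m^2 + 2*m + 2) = -7*m^3 - 7*m^2 + m + 7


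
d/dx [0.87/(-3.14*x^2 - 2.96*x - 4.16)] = (5.4636*x + 2.5752)/(3.14*x^2 + 2.96*x + 4.16)^2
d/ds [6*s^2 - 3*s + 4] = 12*s - 3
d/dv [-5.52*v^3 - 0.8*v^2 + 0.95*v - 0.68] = -16.56*v^2 - 1.6*v + 0.95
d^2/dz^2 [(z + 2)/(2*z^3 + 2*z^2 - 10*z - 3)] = 4*(2*(z + 2)*(3*z^2 + 2*z - 5)^2 + (-3*z^2 - 2*z - (z + 2)*(3*z + 1) + 5)*(2*z^3 + 2*z^2 - 10*z - 3))/(2*z^3 + 2*z^2 - 10*z - 3)^3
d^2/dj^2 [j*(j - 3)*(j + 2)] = 6*j - 2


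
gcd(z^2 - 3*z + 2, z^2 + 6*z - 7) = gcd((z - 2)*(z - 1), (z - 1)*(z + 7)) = z - 1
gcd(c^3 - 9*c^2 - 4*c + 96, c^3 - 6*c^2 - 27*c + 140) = c - 4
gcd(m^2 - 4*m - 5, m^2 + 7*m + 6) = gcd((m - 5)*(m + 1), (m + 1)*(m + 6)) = m + 1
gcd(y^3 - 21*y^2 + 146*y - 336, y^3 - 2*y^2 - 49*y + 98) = y - 7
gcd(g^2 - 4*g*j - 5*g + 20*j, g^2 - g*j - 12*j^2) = g - 4*j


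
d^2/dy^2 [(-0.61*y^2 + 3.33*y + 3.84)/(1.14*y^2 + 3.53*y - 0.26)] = (13.56486*y^3 + 28.85796*y^2 + 98.63964*y + 104.00614)/(1.481544*y^6 + 13.762764*y^5 + 41.60259*y^4 + 37.709225*y^3 - 9.48831*y^2 + 0.715884*y - 0.017576)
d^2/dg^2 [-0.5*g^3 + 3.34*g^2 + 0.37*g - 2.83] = 6.68 - 3.0*g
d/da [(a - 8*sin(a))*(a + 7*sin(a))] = -a*cos(a) + 2*a - sin(a) - 56*sin(2*a)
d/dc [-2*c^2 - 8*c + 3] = -4*c - 8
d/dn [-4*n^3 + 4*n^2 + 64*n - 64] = -12*n^2 + 8*n + 64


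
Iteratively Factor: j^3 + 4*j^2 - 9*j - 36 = (j + 3)*(j^2 + j - 12) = (j - 3)*(j + 3)*(j + 4)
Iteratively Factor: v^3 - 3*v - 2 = (v - 2)*(v^2 + 2*v + 1) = (v - 2)*(v + 1)*(v + 1)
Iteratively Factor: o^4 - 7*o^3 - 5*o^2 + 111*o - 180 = (o - 5)*(o^3 - 2*o^2 - 15*o + 36) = (o - 5)*(o - 3)*(o^2 + o - 12) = (o - 5)*(o - 3)*(o + 4)*(o - 3)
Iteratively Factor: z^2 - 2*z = (z)*(z - 2)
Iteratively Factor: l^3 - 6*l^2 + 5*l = (l)*(l^2 - 6*l + 5) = l*(l - 1)*(l - 5)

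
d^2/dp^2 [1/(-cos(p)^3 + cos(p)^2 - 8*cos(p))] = ((-35*cos(p) + 8*cos(2*p) - 9*cos(3*p))*(cos(p)^2 - cos(p) + 8)*cos(p)/4 - 2*(3*cos(p)^2 - 2*cos(p) + 8)^2*sin(p)^2)/((cos(p)^2 - cos(p) + 8)^3*cos(p)^3)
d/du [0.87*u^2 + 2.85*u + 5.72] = 1.74*u + 2.85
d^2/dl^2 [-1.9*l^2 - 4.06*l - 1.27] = -3.80000000000000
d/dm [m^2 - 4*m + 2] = 2*m - 4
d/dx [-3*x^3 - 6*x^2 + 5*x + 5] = -9*x^2 - 12*x + 5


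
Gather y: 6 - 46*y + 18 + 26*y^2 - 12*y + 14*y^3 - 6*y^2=14*y^3 + 20*y^2 - 58*y + 24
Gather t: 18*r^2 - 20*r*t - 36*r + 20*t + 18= 18*r^2 - 36*r + t*(20 - 20*r) + 18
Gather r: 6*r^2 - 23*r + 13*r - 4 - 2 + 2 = 6*r^2 - 10*r - 4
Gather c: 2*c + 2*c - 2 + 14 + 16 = 4*c + 28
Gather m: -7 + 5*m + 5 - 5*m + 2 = 0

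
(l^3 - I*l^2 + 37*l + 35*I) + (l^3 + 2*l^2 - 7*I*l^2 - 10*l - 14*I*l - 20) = 2*l^3 + 2*l^2 - 8*I*l^2 + 27*l - 14*I*l - 20 + 35*I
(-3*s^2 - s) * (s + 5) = -3*s^3 - 16*s^2 - 5*s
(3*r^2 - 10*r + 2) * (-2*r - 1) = -6*r^3 + 17*r^2 + 6*r - 2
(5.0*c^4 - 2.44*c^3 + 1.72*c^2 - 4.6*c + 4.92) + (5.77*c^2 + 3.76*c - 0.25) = 5.0*c^4 - 2.44*c^3 + 7.49*c^2 - 0.84*c + 4.67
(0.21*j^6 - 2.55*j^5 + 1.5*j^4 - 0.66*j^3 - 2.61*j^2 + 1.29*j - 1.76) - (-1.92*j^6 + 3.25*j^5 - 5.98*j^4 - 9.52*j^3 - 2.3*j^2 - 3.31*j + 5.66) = 2.13*j^6 - 5.8*j^5 + 7.48*j^4 + 8.86*j^3 - 0.31*j^2 + 4.6*j - 7.42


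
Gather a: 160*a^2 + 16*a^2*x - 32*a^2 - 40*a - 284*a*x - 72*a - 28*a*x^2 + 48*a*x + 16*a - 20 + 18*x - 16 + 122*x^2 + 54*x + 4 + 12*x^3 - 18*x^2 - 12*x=a^2*(16*x + 128) + a*(-28*x^2 - 236*x - 96) + 12*x^3 + 104*x^2 + 60*x - 32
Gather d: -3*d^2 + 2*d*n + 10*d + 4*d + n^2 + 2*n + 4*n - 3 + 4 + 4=-3*d^2 + d*(2*n + 14) + n^2 + 6*n + 5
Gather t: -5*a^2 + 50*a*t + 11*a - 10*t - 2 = -5*a^2 + 11*a + t*(50*a - 10) - 2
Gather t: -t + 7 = 7 - t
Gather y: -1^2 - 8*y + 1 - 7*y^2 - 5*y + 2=-7*y^2 - 13*y + 2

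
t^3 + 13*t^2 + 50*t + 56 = (t + 2)*(t + 4)*(t + 7)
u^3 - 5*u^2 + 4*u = u*(u - 4)*(u - 1)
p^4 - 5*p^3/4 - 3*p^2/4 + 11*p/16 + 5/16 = (p - 5/4)*(p - 1)*(p + 1/2)^2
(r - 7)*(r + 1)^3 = r^4 - 4*r^3 - 18*r^2 - 20*r - 7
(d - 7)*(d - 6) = d^2 - 13*d + 42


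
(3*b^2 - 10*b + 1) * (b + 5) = 3*b^3 + 5*b^2 - 49*b + 5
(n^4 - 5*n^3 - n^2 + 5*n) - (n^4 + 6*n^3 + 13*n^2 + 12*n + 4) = -11*n^3 - 14*n^2 - 7*n - 4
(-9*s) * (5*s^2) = -45*s^3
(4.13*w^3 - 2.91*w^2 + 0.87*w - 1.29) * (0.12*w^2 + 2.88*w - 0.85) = 0.4956*w^5 + 11.5452*w^4 - 11.7869*w^3 + 4.8243*w^2 - 4.4547*w + 1.0965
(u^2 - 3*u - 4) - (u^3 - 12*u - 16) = -u^3 + u^2 + 9*u + 12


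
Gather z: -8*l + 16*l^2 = 16*l^2 - 8*l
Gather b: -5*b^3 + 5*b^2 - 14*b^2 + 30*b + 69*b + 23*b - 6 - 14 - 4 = -5*b^3 - 9*b^2 + 122*b - 24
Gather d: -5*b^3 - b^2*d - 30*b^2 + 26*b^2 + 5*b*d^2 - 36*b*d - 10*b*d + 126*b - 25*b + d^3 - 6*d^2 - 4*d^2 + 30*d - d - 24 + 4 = -5*b^3 - 4*b^2 + 101*b + d^3 + d^2*(5*b - 10) + d*(-b^2 - 46*b + 29) - 20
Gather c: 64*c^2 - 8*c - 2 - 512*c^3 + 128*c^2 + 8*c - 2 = -512*c^3 + 192*c^2 - 4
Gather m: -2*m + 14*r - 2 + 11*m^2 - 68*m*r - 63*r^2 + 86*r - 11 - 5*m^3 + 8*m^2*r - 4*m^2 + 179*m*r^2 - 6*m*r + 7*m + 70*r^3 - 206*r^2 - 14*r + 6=-5*m^3 + m^2*(8*r + 7) + m*(179*r^2 - 74*r + 5) + 70*r^3 - 269*r^2 + 86*r - 7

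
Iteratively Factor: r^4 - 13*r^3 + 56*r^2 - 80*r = (r)*(r^3 - 13*r^2 + 56*r - 80) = r*(r - 4)*(r^2 - 9*r + 20) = r*(r - 5)*(r - 4)*(r - 4)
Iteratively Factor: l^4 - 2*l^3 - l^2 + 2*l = (l - 2)*(l^3 - l) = (l - 2)*(l + 1)*(l^2 - l) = l*(l - 2)*(l + 1)*(l - 1)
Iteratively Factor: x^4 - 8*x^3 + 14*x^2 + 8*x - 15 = (x - 1)*(x^3 - 7*x^2 + 7*x + 15) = (x - 1)*(x + 1)*(x^2 - 8*x + 15) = (x - 5)*(x - 1)*(x + 1)*(x - 3)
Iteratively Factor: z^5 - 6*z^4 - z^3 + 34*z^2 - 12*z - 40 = (z + 2)*(z^4 - 8*z^3 + 15*z^2 + 4*z - 20) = (z + 1)*(z + 2)*(z^3 - 9*z^2 + 24*z - 20) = (z - 2)*(z + 1)*(z + 2)*(z^2 - 7*z + 10) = (z - 5)*(z - 2)*(z + 1)*(z + 2)*(z - 2)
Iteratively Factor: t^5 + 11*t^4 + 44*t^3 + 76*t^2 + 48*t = (t + 2)*(t^4 + 9*t^3 + 26*t^2 + 24*t) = (t + 2)*(t + 4)*(t^3 + 5*t^2 + 6*t) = (t + 2)*(t + 3)*(t + 4)*(t^2 + 2*t) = (t + 2)^2*(t + 3)*(t + 4)*(t)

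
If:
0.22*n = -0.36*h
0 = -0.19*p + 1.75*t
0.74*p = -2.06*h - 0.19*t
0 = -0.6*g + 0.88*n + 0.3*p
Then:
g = 12.7673479816045*t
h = -3.40086867654573*t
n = 5.56505783434756*t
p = 9.21052631578947*t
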